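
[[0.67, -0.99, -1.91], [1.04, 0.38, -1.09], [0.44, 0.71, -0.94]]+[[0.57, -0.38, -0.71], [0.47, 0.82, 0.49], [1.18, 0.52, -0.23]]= [[1.24,-1.37,-2.62], [1.51,1.20,-0.6], [1.62,1.23,-1.17]]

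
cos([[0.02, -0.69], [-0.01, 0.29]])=[[1.0, 0.11], [0.0, 0.95]]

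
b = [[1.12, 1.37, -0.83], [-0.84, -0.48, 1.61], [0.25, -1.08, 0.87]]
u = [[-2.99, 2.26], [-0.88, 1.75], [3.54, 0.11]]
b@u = [[-7.49,4.84], [8.63,-2.56], [3.28,-1.23]]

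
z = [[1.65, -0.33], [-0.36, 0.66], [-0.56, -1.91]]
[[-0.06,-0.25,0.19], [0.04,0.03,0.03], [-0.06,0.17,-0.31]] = z @ [[-0.03, -0.16, 0.14], [0.04, -0.04, 0.12]]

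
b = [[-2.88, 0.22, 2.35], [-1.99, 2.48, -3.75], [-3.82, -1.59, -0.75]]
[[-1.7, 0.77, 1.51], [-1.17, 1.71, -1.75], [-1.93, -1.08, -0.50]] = b @[[0.55,-0.09,-0.04], [-0.09,0.83,0.14], [-0.04,0.14,0.58]]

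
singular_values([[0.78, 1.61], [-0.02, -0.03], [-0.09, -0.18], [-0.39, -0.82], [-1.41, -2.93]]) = [3.83, 0.01]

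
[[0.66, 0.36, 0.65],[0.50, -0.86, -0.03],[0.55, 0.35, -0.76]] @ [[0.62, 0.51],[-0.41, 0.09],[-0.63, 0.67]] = [[-0.15, 0.80], [0.68, 0.16], [0.68, -0.20]]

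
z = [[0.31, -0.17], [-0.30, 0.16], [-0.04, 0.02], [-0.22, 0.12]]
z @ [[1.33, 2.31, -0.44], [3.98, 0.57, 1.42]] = [[-0.26, 0.62, -0.38], [0.24, -0.6, 0.36], [0.03, -0.08, 0.05], [0.18, -0.44, 0.27]]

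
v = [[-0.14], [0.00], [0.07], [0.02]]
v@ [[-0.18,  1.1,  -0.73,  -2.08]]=[[0.03, -0.15, 0.10, 0.29], [0.00, 0.0, 0.0, 0.0], [-0.01, 0.08, -0.05, -0.15], [-0.00, 0.02, -0.01, -0.04]]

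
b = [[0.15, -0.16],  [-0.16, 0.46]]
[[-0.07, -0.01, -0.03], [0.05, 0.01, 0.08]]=b @ [[-0.50, -0.11, -0.03], [-0.06, -0.02, 0.16]]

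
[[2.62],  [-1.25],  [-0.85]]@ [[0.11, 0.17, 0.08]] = [[0.29, 0.45, 0.21],[-0.14, -0.21, -0.1],[-0.09, -0.14, -0.07]]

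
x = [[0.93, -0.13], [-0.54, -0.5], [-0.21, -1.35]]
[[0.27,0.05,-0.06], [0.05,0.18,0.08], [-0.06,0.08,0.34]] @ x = [[0.24, 0.02],[-0.07, -0.2],[-0.17, -0.49]]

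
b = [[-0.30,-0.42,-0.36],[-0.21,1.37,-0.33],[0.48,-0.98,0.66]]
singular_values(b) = [1.88, 0.72, 0.0]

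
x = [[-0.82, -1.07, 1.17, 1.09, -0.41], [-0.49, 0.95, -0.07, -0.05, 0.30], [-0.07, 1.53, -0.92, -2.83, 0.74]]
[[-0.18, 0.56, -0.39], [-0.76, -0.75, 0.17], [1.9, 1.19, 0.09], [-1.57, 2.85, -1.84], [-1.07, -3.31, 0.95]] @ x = [[-0.10,0.13,0.11,0.88,-0.05], [0.98,0.36,-0.99,-1.27,0.21], [-2.15,-0.76,2.06,1.76,-0.36], [0.02,1.57,-0.34,3.35,0.14], [2.43,-0.55,-1.89,-3.69,0.15]]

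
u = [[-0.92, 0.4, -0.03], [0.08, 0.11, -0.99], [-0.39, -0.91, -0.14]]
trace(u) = -0.95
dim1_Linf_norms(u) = [0.92, 0.99, 0.91]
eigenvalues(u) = [(1+0j), (-0.97+0.24j), (-0.97-0.24j)]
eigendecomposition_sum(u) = [[0.03+0.00j, (0.12+0j), (-0.11+0j)], [0.12+0.00j, 0.55+0.00j, -0.48+0.00j], [(-0.11+0j), (-0.48-0j), 0.42-0.00j]] + [[(-0.47+0.12j), 0.14+0.30j, (0.04+0.37j)], [(-0.02-0.33j), -0.22+0.06j, (-0.25-0.02j)], [-0.14-0.35j, -0.21+0.14j, (-0.28+0.07j)]] + [[-0.47-0.12j, (0.14-0.3j), 0.04-0.37j], [(-0.02+0.33j), (-0.22-0.06j), (-0.25+0.02j)], [(-0.14+0.35j), -0.21-0.14j, (-0.28-0.07j)]]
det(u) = 1.00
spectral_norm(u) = 1.00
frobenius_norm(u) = 1.73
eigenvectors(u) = [[0.16+0.00j, (0.7+0j), (0.7-0j)],[(0.74+0j), (-0.09+0.47j), (-0.09-0.47j)],[(-0.65+0j), 0.08+0.53j, 0.08-0.53j]]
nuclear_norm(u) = 3.00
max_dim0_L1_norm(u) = 1.42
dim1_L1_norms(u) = [1.35, 1.18, 1.44]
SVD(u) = [[-0.87, 0.49, -0.05], [0.3, 0.61, 0.73], [0.39, 0.62, -0.68]] @ diag([1.0038482690113004, 1.00307020022573, 0.9959110533687885]) @ [[0.67, -0.67, -0.33], [-0.64, -0.3, -0.7], [0.37, 0.68, -0.63]]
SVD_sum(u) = [[-0.59, 0.58, 0.28], [0.20, -0.2, -0.10], [0.26, -0.26, -0.13]] + [[-0.32, -0.15, -0.35], [-0.39, -0.19, -0.43], [-0.4, -0.19, -0.44]] + [[-0.02, -0.03, 0.03], [0.27, 0.5, -0.46], [-0.25, -0.46, 0.43]]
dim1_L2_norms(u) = [1.0, 1.0, 1.0]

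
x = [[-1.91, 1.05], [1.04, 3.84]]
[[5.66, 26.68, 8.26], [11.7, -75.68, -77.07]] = x@[[-1.12, -21.59, -13.37], [3.35, -13.86, -16.45]]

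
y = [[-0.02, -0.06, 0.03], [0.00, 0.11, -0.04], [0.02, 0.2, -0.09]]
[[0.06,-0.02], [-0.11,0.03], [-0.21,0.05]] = y@[[0.31, -0.08], [-0.81, 0.21], [0.55, -0.14]]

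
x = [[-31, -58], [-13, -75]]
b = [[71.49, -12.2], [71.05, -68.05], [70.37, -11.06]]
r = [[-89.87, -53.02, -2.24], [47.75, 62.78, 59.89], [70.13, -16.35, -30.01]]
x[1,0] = -13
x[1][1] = -75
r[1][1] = 62.78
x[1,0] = -13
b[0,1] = -12.2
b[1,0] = 71.05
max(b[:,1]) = -11.06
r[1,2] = 59.89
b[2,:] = [70.37, -11.06]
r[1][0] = 47.75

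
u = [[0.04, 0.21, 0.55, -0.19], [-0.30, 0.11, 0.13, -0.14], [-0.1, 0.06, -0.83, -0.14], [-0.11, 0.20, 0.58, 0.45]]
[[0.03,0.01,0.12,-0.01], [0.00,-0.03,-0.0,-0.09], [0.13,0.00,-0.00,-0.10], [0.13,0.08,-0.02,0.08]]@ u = [[-0.01, 0.01, -0.09, -0.03], [0.02, -0.02, -0.06, -0.04], [0.02, 0.01, 0.01, -0.07], [-0.03, 0.05, 0.14, 0.0]]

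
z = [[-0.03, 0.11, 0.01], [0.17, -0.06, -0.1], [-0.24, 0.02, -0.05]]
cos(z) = [[0.99,  0.00,  0.01],  [-0.0,  0.99,  -0.01],  [-0.01,  0.01,  1.0]]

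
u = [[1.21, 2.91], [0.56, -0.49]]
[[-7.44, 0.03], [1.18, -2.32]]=u @ [[-0.09, -3.03],[-2.52, 1.27]]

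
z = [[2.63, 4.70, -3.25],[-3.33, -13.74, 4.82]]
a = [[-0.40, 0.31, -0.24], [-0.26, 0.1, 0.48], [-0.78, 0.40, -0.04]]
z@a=[[0.26,-0.01,1.75], [1.14,-0.48,-5.99]]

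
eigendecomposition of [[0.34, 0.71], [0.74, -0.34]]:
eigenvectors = [[0.84, -0.53],[0.54, 0.85]]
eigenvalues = [0.8, -0.8]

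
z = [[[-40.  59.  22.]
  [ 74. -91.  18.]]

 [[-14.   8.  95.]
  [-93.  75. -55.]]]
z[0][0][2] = 22.0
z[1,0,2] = 95.0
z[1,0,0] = -14.0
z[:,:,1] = [[59.0, -91.0], [8.0, 75.0]]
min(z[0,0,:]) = -40.0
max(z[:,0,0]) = -14.0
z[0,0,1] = 59.0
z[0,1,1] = -91.0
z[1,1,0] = -93.0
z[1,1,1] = 75.0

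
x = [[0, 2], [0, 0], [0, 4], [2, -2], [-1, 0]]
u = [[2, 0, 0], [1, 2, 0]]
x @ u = [[2, 4, 0], [0, 0, 0], [4, 8, 0], [2, -4, 0], [-2, 0, 0]]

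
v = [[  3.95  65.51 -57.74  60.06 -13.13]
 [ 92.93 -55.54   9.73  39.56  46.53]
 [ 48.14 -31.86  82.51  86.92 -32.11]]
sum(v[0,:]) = 58.65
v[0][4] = -13.13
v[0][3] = 60.06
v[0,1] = 65.51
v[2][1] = -31.86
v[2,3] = 86.92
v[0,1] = 65.51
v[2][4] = -32.11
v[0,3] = 60.06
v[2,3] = 86.92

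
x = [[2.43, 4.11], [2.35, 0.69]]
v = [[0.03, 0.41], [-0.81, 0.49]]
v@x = [[1.04, 0.41], [-0.82, -2.99]]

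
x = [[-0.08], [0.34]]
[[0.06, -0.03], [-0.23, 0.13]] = x @ [[-0.69,0.38]]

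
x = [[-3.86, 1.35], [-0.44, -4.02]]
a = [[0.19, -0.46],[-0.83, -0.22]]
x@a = [[-1.85, 1.48], [3.25, 1.09]]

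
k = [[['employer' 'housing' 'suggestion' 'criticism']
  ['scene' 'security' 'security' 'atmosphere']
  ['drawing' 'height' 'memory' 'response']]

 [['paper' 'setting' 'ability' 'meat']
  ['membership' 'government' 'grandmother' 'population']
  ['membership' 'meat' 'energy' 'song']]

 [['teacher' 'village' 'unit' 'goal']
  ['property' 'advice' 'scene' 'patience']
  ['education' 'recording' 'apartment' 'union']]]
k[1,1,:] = ['membership', 'government', 'grandmother', 'population']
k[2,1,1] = 'advice'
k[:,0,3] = ['criticism', 'meat', 'goal']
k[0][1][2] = 'security'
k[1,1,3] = 'population'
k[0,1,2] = 'security'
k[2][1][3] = 'patience'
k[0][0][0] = 'employer'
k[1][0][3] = 'meat'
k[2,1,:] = ['property', 'advice', 'scene', 'patience']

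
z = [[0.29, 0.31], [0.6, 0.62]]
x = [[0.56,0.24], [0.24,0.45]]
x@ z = [[0.31, 0.32], [0.34, 0.35]]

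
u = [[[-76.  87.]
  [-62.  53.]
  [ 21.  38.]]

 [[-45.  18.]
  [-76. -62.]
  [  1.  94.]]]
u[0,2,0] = 21.0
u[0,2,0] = 21.0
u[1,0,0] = -45.0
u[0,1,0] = -62.0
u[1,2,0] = 1.0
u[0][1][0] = -62.0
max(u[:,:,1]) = 94.0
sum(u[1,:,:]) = -70.0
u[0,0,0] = -76.0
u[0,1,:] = [-62.0, 53.0]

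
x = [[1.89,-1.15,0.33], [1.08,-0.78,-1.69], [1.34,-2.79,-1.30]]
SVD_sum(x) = [[0.99, -1.29, -0.69],[1.03, -1.34, -0.72],[1.85, -2.40, -1.29]] + [[0.66, -0.11, 1.14], [-0.43, 0.07, -0.74], [-0.11, 0.02, -0.20]] + [[0.24, 0.25, -0.12],[0.48, 0.49, -0.23],[-0.4, -0.41, 0.19]]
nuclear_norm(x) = 6.76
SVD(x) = [[-0.42, 0.83, -0.36], [-0.44, -0.54, -0.72], [-0.79, -0.14, 0.59]] @ diag([4.167318370379426, 1.590391159475477, 1.0040983815146836]) @ [[-0.56, 0.73, 0.39],[0.50, -0.08, 0.86],[-0.66, -0.68, 0.32]]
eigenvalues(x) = [(-3.09+0j), (1.45+0.21j), (1.45-0.21j)]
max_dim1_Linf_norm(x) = 2.79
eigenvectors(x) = [[(0.08+0j), (0.91+0j), 0.91-0.00j], [0.56+0.00j, 0.37-0.13j, 0.37+0.13j], [(0.82+0j), (0.08+0.12j), 0.08-0.12j]]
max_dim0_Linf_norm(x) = 2.79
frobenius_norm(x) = 4.57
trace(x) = -0.19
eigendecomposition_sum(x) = [[0.08-0.00j, -0.17+0.00j, (-0.18-0j)],  [(0.63-0j), -1.27+0.00j, -1.31-0.00j],  [0.91-0.00j, -1.85+0.00j, (-1.91-0j)]] + [[0.90-0.99j, -0.49+3.14j, 0.25-2.07j], [(0.23-0.53j), (0.24+1.34j), (-0.19-0.87j)], [(0.21+0.04j), -0.47+0.20j, (0.3-0.14j)]] + [[0.90+0.99j,-0.49-3.14j,0.25+2.07j], [0.23+0.53j,(0.24-1.34j),-0.19+0.87j], [0.21-0.04j,-0.47-0.20j,0.30+0.14j]]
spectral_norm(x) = 4.17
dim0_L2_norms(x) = [2.56, 3.12, 2.16]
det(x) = -6.65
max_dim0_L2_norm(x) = 3.12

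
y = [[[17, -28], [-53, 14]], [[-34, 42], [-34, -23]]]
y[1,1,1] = -23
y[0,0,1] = -28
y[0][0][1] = -28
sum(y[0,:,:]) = -50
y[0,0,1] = -28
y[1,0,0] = -34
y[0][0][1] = -28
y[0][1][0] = -53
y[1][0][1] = 42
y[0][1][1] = 14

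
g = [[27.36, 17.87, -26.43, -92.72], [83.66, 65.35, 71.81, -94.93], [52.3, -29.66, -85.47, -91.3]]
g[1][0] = 83.66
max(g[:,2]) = 71.81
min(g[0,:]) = -92.72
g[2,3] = -91.3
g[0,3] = -92.72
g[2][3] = -91.3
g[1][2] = 71.81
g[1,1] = 65.35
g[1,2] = 71.81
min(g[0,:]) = -92.72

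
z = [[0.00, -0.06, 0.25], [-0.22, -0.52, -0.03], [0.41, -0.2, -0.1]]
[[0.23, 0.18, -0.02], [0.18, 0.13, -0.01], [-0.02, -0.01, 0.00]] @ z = [[-0.05,-0.10,0.05], [-0.03,-0.08,0.04], [0.0,0.01,-0.00]]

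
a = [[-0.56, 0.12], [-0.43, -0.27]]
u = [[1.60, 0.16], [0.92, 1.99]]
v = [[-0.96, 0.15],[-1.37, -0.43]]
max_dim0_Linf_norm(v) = 1.37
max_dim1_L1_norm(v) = 1.8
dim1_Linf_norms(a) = [0.56, 0.43]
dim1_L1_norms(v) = [1.11, 1.8]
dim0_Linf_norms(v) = [1.37, 0.43]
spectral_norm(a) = 0.71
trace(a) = -0.83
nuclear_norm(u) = 3.67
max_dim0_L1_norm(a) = 0.99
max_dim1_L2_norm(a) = 0.57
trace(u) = 3.59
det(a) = 0.20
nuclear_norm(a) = 1.00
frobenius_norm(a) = 0.77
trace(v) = -1.39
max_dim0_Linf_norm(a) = 0.56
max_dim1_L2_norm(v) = 1.44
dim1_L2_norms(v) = [0.97, 1.44]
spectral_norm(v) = 1.69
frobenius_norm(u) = 2.72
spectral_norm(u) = 2.41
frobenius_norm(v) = 1.73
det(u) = 3.04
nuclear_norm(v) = 2.06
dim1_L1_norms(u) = [1.76, 2.91]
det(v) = 0.62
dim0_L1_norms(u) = [2.52, 2.15]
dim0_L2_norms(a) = [0.71, 0.3]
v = u @ a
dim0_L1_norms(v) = [2.33, 0.58]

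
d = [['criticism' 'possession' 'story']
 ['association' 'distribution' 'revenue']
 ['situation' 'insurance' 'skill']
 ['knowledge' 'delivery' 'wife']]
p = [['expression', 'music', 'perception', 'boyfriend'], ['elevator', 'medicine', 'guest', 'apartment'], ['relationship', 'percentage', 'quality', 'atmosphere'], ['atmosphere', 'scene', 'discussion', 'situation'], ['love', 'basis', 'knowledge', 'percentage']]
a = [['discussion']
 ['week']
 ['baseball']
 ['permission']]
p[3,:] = ['atmosphere', 'scene', 'discussion', 'situation']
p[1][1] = 'medicine'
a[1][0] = 'week'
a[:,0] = ['discussion', 'week', 'baseball', 'permission']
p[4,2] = 'knowledge'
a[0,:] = ['discussion']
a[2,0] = 'baseball'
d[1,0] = 'association'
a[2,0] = 'baseball'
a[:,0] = ['discussion', 'week', 'baseball', 'permission']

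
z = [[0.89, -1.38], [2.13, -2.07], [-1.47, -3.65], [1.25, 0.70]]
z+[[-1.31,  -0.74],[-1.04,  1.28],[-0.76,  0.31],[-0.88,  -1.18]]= [[-0.42,-2.12], [1.09,-0.79], [-2.23,-3.34], [0.37,-0.48]]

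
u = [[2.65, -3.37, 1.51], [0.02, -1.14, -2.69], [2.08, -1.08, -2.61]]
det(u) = 22.414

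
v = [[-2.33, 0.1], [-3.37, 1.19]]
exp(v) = [[0.02, 0.09], [-2.91, 3.06]]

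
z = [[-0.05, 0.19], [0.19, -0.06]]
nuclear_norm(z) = 0.38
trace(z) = -0.11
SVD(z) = [[-0.7, 0.72], [0.72, 0.70]] @ diag([0.24506577808748214, 0.13506577808748213]) @ [[0.70,-0.72], [0.72,0.7]]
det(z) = -0.03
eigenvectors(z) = [[0.72,-0.70], [0.70,0.72]]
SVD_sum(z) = [[-0.12, 0.12], [0.12, -0.13]] + [[0.07, 0.07], [0.07, 0.07]]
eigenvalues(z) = [0.14, -0.25]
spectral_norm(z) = 0.25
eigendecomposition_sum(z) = [[0.07,0.07],  [0.07,0.07]] + [[-0.12,0.12],[0.12,-0.13]]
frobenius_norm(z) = 0.28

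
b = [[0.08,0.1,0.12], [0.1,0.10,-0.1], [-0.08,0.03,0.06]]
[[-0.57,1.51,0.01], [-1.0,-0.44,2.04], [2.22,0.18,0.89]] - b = [[-0.65,1.41,-0.11], [-1.1,-0.54,2.14], [2.3,0.15,0.83]]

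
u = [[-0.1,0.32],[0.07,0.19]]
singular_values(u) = [0.38, 0.11]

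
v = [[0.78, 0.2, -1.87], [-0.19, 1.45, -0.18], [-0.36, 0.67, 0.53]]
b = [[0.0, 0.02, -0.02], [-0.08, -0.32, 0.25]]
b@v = [[0.00, 0.02, -0.01],[-0.09, -0.31, 0.34]]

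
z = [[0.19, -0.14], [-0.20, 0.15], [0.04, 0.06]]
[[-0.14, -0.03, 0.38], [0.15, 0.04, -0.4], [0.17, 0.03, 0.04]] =z@ [[0.91, 0.11, 1.68], [2.21, 0.39, -0.45]]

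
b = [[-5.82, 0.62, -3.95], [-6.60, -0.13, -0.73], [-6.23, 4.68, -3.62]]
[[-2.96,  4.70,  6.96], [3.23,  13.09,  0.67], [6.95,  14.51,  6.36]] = b @ [[-0.78, -2.3, 0.11], [2.18, 1.98, 0.02], [2.24, 2.51, -1.92]]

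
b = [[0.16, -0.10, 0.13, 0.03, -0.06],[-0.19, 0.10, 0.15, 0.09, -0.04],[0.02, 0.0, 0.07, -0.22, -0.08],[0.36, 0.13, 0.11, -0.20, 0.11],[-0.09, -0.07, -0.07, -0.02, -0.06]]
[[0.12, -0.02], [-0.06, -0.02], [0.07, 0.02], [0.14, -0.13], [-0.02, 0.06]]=b @ [[0.48,  -0.18], [0.01,  -0.24], [0.1,  -0.23], [-0.07,  -0.10], [-0.53,  -0.23]]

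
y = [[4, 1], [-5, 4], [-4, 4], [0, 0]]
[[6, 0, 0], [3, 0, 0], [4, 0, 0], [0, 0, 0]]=y@[[1, 0, 0], [2, 0, 0]]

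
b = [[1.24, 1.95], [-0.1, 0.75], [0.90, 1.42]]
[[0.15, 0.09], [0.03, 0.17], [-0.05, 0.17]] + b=[[1.39, 2.04],  [-0.07, 0.92],  [0.85, 1.59]]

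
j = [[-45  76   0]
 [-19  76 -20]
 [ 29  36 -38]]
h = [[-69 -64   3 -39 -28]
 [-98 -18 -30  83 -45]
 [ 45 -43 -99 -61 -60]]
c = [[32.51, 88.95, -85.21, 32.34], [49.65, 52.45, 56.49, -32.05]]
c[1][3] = -32.05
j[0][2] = 0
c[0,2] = -85.21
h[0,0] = -69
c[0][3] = 32.34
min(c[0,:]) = -85.21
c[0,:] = [32.51, 88.95, -85.21, 32.34]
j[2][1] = 36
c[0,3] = 32.34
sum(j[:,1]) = 188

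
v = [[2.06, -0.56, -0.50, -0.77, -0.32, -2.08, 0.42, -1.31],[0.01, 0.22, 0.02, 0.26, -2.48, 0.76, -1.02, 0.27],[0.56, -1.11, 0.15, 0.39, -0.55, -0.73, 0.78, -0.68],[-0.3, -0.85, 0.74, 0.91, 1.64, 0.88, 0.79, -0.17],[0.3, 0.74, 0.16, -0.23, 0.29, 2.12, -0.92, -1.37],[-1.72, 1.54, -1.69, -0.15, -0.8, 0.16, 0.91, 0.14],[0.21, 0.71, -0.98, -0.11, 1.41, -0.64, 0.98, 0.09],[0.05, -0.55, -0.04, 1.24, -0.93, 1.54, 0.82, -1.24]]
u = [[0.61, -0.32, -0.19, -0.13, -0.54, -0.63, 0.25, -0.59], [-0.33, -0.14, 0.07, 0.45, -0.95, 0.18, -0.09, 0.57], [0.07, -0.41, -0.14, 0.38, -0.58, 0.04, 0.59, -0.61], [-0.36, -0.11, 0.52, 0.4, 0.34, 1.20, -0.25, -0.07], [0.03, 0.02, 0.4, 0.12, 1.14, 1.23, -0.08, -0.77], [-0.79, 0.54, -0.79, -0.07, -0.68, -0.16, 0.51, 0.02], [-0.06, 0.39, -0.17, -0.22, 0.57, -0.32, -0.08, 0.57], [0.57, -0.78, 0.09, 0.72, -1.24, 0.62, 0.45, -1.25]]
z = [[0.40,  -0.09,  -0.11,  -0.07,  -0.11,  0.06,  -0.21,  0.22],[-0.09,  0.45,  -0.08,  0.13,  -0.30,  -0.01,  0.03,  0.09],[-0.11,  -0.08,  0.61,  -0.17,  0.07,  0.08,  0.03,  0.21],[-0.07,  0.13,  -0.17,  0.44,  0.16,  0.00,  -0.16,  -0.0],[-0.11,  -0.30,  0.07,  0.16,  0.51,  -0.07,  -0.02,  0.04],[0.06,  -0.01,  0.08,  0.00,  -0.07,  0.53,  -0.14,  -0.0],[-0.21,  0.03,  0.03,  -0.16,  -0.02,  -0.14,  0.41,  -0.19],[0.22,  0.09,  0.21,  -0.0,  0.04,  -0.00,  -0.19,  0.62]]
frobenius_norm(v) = 7.72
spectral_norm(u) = 2.82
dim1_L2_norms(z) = [0.54, 0.58, 0.69, 0.54, 0.63, 0.56, 0.54, 0.72]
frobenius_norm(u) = 4.34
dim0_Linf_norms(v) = [2.06, 1.54, 1.69, 1.24, 2.48, 2.12, 1.02, 1.37]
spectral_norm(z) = 0.96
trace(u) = 0.38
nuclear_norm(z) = 3.98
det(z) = -0.00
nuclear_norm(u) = 8.82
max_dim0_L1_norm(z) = 1.37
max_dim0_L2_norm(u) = 2.3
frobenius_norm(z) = 1.71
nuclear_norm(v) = 17.56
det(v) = -0.00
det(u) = -0.00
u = z @ v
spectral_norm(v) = 4.35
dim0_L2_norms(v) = [2.78, 2.46, 2.16, 1.81, 3.58, 3.68, 2.4, 2.39]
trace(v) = 3.53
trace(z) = 3.97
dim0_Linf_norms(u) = [0.79, 0.78, 0.79, 0.72, 1.24, 1.23, 0.59, 1.25]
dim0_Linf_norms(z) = [0.4, 0.45, 0.61, 0.44, 0.51, 0.53, 0.41, 0.62]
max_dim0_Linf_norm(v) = 2.48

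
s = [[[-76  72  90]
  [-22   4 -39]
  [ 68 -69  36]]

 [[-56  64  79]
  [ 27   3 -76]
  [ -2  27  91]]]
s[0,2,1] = -69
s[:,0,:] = [[-76, 72, 90], [-56, 64, 79]]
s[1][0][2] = 79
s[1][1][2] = -76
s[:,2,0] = [68, -2]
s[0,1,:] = [-22, 4, -39]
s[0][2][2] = 36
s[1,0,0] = -56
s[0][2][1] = -69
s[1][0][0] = -56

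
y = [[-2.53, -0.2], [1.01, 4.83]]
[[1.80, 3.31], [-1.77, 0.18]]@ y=[[-1.21, 15.63],  [4.66, 1.22]]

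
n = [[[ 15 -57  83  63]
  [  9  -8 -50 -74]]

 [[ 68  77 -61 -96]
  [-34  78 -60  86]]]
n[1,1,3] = 86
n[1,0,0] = 68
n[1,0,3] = -96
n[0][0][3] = 63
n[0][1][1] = -8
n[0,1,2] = -50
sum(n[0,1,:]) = -123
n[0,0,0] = 15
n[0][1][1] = -8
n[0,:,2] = [83, -50]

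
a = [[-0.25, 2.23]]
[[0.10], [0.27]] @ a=[[-0.02, 0.22],[-0.07, 0.6]]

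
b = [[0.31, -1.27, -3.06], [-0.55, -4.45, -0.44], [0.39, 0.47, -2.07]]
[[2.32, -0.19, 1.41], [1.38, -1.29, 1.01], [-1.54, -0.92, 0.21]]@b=[[1.37, -1.44, -9.93], [1.53, 4.46, -5.75], [0.11, 6.15, 4.68]]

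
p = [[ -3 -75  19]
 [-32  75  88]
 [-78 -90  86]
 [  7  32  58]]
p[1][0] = -32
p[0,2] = 19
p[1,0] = -32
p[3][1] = 32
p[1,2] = 88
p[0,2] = 19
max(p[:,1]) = 75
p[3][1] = 32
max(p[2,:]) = 86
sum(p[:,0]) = -106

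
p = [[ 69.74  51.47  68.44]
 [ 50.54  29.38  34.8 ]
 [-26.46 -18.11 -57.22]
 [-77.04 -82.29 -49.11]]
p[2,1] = -18.11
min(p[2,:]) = -57.22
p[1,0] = 50.54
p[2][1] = -18.11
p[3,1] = -82.29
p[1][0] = 50.54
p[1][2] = 34.8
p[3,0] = -77.04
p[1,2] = 34.8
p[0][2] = 68.44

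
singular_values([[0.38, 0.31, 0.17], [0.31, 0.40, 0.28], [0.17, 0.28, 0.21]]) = [0.86, 0.13, 0.0]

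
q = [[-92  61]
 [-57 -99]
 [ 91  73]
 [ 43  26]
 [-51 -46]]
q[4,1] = -46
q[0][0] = -92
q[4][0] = -51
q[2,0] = 91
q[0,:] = [-92, 61]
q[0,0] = -92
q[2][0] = 91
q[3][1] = 26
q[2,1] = 73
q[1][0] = -57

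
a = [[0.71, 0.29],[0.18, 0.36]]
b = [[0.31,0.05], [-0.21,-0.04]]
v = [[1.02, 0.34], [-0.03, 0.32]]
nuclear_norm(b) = 0.38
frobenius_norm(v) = 1.12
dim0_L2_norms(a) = [0.73, 0.46]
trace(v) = 1.34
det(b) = -0.00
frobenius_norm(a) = 0.87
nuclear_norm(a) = 1.08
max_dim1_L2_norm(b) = 0.31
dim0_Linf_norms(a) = [0.71, 0.36]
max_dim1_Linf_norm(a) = 0.71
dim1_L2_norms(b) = [0.31, 0.21]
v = b + a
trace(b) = 0.27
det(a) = 0.20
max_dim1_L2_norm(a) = 0.77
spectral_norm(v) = 1.08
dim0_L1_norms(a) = [0.89, 0.65]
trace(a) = 1.07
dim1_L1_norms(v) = [1.36, 0.35]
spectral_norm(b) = 0.38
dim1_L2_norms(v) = [1.08, 0.32]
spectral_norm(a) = 0.83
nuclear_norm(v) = 1.39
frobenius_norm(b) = 0.38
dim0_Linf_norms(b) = [0.31, 0.05]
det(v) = 0.34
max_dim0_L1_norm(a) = 0.89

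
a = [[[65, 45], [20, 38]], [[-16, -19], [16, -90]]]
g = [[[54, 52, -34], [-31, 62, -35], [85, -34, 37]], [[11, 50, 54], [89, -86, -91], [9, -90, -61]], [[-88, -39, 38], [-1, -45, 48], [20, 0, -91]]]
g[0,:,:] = [[54, 52, -34], [-31, 62, -35], [85, -34, 37]]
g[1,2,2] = -61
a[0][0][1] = 45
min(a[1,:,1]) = -90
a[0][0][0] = 65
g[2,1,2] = 48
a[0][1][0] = 20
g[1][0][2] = 54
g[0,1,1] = 62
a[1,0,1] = -19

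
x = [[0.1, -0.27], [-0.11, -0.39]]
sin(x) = [[0.10, -0.26], [-0.11, -0.38]]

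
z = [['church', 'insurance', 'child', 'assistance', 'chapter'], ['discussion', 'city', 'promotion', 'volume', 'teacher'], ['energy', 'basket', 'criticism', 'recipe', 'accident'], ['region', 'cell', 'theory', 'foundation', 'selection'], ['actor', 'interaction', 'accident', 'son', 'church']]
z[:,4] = ['chapter', 'teacher', 'accident', 'selection', 'church']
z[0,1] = 'insurance'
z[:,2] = ['child', 'promotion', 'criticism', 'theory', 'accident']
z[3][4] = 'selection'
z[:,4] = ['chapter', 'teacher', 'accident', 'selection', 'church']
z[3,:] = ['region', 'cell', 'theory', 'foundation', 'selection']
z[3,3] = 'foundation'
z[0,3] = 'assistance'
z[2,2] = 'criticism'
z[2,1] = 'basket'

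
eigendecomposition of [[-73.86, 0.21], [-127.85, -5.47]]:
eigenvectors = [[-0.47, -0.0],  [-0.88, -1.0]]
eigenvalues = [-73.47, -5.86]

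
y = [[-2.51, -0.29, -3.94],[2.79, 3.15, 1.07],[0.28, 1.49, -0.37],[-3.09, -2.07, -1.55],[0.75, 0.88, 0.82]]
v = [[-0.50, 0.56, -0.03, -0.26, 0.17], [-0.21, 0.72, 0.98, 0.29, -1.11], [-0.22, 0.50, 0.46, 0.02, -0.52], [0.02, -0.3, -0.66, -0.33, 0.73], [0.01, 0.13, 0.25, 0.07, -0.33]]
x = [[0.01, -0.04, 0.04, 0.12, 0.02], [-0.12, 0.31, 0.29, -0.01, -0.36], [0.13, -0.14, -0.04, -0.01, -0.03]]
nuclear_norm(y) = 11.05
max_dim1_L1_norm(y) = 7.01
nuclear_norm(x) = 0.88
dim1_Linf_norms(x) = [0.12, 0.36, 0.14]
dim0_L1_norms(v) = [0.96, 2.21, 2.38, 0.97, 2.86]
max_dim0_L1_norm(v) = 2.86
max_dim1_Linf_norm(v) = 1.11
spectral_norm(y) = 7.09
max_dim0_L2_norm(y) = 4.93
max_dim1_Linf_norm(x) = 0.36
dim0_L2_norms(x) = [0.18, 0.34, 0.3, 0.12, 0.36]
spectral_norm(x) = 0.58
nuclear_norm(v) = 3.19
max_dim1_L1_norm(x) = 1.09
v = y @ x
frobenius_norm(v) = 2.38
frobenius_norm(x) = 0.62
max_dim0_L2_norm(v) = 1.47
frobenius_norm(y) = 7.84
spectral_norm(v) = 2.21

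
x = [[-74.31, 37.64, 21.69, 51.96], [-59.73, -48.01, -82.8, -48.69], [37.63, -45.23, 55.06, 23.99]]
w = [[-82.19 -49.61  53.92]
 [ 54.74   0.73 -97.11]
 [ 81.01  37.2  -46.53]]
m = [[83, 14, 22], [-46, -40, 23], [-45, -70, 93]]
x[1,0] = -59.73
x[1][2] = -82.8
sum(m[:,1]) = -96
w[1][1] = 0.73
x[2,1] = -45.23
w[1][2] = -97.11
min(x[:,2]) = -82.8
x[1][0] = -59.73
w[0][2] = 53.92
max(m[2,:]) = 93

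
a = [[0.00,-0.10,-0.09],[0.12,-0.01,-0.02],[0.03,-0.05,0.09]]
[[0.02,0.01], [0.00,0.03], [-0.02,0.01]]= a @ [[-0.01, 0.27], [0.01, -0.05], [-0.22, -0.04]]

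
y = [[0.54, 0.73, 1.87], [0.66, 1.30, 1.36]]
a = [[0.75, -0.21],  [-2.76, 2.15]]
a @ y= [[0.27, 0.27, 1.12],[-0.07, 0.78, -2.24]]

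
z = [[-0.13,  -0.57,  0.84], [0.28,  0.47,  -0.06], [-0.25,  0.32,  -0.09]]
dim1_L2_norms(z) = [1.02, 0.55, 0.42]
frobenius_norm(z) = 1.23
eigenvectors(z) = [[0.83+0.00j, (0.83-0j), -0.04+0.00j],[-0.22-0.19j, (-0.22+0.19j), (0.84+0j)],[-0.11+0.46j, (-0.11-0.46j), 0.54+0.00j]]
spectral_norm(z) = 1.12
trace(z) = 0.25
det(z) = 0.15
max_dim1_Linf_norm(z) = 0.84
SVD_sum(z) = [[-0.15,-0.69,0.73],[0.06,0.27,-0.29],[0.04,0.17,-0.18]] + [[0.08, 0.07, 0.09], [0.22, 0.2, 0.23], [-0.02, -0.02, -0.02]] + [[-0.06,  0.04,  0.03], [-0.0,  0.0,  0.00], [-0.26,  0.17,  0.11]]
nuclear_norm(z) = 1.86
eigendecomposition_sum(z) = [[-0.06+0.30j, (-0.28-0.03j), 0.42+0.06j], [(0.09-0.07j), (0.07+0.07j), -0.10-0.11j], [-0.16-0.07j, (0.05-0.15j), (-0.09+0.23j)]] + [[-0.06-0.30j, -0.28+0.03j, (0.42-0.06j)], [(0.09+0.07j), 0.07-0.07j, (-0.1+0.11j)], [(-0.16+0.07j), (0.05+0.15j), (-0.09-0.23j)]] + [[(-0-0j), (-0.01-0j), (-0.01+0j)], [(0.11+0j), (0.33+0j), (0.14-0j)], [0.07+0.00j, 0.22+0.00j, (0.09-0j)]]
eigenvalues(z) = [(-0.08+0.6j), (-0.08-0.6j), (0.42+0j)]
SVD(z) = [[-0.91,0.35,-0.24], [0.36,0.93,-0.01], [0.22,-0.09,-0.97]] @ diag([1.1152061977569223, 0.4016785414258417, 0.34390330885665515]) @ [[0.15, 0.68, -0.72], [0.59, 0.52, 0.61], [0.79, -0.52, -0.33]]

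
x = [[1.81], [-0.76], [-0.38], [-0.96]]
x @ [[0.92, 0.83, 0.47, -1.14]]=[[1.67,1.5,0.85,-2.06], [-0.70,-0.63,-0.36,0.87], [-0.35,-0.32,-0.18,0.43], [-0.88,-0.8,-0.45,1.09]]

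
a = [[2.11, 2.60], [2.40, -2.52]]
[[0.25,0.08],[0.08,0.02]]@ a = [[0.72, 0.45],  [0.22, 0.16]]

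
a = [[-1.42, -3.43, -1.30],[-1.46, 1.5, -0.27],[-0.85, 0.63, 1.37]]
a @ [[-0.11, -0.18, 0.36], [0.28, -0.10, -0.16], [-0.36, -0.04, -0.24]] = [[-0.34, 0.65, 0.35],[0.68, 0.12, -0.70],[-0.22, 0.04, -0.74]]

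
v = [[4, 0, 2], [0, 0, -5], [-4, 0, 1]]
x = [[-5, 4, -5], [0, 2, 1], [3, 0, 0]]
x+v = [[-1, 4, -3], [0, 2, -4], [-1, 0, 1]]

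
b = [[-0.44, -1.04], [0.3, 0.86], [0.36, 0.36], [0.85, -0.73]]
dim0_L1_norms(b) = [1.95, 2.99]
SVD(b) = [[0.69, 0.26], [-0.57, -0.15], [-0.26, -0.28], [0.37, -0.91]] @ diag([1.587503991369404, 1.0484422146147159]) @ [[-0.16, -0.99], [-0.99, 0.16]]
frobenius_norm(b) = 1.90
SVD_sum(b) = [[-0.18, -1.08], [0.14, 0.89], [0.07, 0.41], [-0.09, -0.58]] + [[-0.26, 0.04], [0.16, -0.03], [0.29, -0.05], [0.94, -0.15]]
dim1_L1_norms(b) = [1.48, 1.16, 0.72, 1.58]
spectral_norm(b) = 1.59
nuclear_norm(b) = 2.64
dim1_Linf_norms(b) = [1.04, 0.86, 0.36, 0.85]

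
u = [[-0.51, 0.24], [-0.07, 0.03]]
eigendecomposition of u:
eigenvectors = [[-0.99, -0.43], [-0.14, -0.9]]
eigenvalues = [-0.48, -0.0]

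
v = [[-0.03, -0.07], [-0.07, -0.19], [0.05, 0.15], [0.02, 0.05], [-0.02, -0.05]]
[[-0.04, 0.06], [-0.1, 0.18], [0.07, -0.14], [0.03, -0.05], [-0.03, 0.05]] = v@ [[0.99, 0.15], [0.15, -0.99]]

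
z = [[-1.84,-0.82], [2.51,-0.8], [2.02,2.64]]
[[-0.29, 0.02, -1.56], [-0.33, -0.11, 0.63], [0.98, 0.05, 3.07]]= z @[[-0.01, -0.03, 0.5], [0.38, 0.04, 0.78]]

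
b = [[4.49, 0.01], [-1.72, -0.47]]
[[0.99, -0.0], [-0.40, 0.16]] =b @ [[0.22,0.00], [0.04,-0.33]]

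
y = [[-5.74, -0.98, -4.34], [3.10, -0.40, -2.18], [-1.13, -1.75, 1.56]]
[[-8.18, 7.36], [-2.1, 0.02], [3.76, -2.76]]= y @ [[0.35, -0.63], [-0.92, 1.01], [1.63, -1.09]]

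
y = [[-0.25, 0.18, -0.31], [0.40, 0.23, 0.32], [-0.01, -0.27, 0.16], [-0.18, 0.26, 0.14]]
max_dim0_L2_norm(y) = 0.5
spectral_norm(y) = 0.65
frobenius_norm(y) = 0.85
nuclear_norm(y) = 1.39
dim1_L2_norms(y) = [0.44, 0.56, 0.31, 0.35]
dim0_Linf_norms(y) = [0.4, 0.27, 0.32]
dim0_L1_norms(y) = [0.84, 0.94, 0.93]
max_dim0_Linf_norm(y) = 0.4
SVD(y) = [[-0.59,-0.41,-0.21], [0.79,-0.43,-0.21], [0.14,0.57,0.5], [-0.03,-0.57,0.81]] @ diag([0.6546808446348581, 0.4749265519178332, 0.26521267305999324]) @ [[0.72, 0.05, 0.70], [0.06, -1.0, 0.01], [-0.69, -0.04, 0.72]]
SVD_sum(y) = [[-0.28, -0.02, -0.27], [0.37, 0.02, 0.36], [0.07, 0.0, 0.06], [-0.01, -0.0, -0.01]] + [[-0.01, 0.20, -0.0],[-0.01, 0.20, -0.00],[0.02, -0.27, 0.00],[-0.02, 0.27, -0.00]] + [[0.04, 0.0, -0.04], [0.04, 0.0, -0.04], [-0.09, -0.01, 0.09], [-0.15, -0.01, 0.15]]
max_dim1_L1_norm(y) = 0.95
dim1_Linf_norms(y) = [0.31, 0.4, 0.27, 0.26]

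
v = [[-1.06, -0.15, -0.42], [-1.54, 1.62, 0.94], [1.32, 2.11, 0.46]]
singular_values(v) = [2.84, 2.29, 0.5]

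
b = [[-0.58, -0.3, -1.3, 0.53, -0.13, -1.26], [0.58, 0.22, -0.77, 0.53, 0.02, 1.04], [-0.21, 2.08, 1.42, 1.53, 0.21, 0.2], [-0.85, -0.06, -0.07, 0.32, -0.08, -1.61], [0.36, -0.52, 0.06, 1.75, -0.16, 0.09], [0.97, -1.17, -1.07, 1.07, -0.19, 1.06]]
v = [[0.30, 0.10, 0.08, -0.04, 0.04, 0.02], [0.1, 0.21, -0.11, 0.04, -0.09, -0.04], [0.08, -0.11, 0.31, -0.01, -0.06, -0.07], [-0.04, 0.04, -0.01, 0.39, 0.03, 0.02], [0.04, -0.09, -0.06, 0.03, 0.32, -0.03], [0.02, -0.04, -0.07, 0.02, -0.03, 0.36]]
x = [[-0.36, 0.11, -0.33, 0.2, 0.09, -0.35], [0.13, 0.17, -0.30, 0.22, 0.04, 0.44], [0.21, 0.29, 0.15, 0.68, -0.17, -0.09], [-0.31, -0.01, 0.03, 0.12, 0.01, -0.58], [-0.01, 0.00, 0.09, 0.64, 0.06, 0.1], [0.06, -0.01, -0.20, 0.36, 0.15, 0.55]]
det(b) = -0.00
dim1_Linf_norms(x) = [0.36, 0.44, 0.68, 0.58, 0.64, 0.55]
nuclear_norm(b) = 10.02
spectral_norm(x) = 1.16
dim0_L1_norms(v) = [0.58, 0.59, 0.64, 0.53, 0.57, 0.54]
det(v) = -0.00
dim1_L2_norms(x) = [0.65, 0.62, 0.81, 0.67, 0.66, 0.71]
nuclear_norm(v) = 1.89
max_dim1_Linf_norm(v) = 0.39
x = b @ v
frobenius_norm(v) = 0.85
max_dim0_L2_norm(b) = 2.69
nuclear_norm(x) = 3.12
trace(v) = 1.89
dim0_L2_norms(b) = [1.58, 2.47, 2.34, 2.69, 0.36, 2.54]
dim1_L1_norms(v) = [0.58, 0.59, 0.64, 0.53, 0.57, 0.54]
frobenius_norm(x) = 1.68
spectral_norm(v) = 0.45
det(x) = 0.00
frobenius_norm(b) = 5.28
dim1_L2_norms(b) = [2.0, 1.53, 2.97, 1.85, 1.87, 2.4]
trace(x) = 0.69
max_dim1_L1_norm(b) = 5.65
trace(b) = 2.28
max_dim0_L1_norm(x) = 2.22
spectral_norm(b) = 3.30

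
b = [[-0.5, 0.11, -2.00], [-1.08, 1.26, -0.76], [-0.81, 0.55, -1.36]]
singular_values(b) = [2.97, 1.24, 0.08]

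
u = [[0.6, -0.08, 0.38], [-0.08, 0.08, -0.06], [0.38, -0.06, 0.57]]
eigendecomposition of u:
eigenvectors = [[0.72, -0.68, 0.14], [-0.11, 0.09, 0.99], [0.69, 0.73, 0.01]]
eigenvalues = [0.98, 0.21, 0.07]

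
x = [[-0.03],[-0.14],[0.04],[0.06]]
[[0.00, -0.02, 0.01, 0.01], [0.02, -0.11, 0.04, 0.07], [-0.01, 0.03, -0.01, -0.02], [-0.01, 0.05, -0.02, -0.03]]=x@ [[-0.15, 0.76, -0.32, -0.47]]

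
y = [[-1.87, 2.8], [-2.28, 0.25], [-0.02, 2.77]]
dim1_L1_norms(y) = [4.67, 2.53, 2.79]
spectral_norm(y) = 4.35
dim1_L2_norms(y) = [3.37, 2.29, 2.77]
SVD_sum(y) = [[-1.67, 2.91], [-0.67, 1.17], [-1.2, 2.09]] + [[-0.2,-0.11],[-1.61,-0.92],[1.18,0.68]]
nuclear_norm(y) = 6.66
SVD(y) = [[0.77, 0.10], [0.31, 0.80], [0.55, -0.59]] @ diag([4.3510651474697415, 2.3106994790483046]) @ [[-0.50, 0.87], [-0.87, -0.5]]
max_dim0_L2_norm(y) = 3.95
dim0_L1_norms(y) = [4.17, 5.82]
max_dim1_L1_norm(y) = 4.67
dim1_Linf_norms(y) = [2.8, 2.28, 2.77]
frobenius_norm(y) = 4.93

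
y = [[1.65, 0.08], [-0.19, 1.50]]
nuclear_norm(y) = 3.16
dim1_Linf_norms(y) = [1.65, 1.5]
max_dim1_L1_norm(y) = 1.73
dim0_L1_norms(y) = [1.84, 1.58]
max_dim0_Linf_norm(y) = 1.65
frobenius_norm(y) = 2.24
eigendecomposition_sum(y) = [[(0.82-0.55j), (0.04-0.64j)], [-0.10+1.53j, (0.75+0.65j)]] + [[0.82+0.55j, 0.04+0.64j], [(-0.1-1.53j), 0.75-0.65j]]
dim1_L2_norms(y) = [1.65, 1.51]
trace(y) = 3.15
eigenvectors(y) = [[(-0.33-0.43j), (-0.33+0.43j)], [0.84+0.00j, 0.84-0.00j]]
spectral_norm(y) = 1.67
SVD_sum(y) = [[1.51, -0.42], [-0.57, 0.16]] + [[0.14, 0.50], [0.38, 1.34]]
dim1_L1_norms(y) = [1.73, 1.69]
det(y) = 2.49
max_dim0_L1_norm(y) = 1.84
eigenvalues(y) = [(1.57+0.1j), (1.57-0.1j)]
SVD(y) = [[-0.94, 0.35], [0.35, 0.94]] @ diag([1.6737805025112178, 1.4877697501338352]) @ [[-0.96, 0.27],[0.27, 0.96]]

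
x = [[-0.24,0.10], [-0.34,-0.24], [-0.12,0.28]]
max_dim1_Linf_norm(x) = 0.34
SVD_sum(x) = [[-0.16, -0.07], [-0.37, -0.17], [0.01, 0.0]] + [[-0.08, 0.17], [0.03, -0.07], [-0.13, 0.28]]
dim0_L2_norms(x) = [0.43, 0.38]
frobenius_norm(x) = 0.58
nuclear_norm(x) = 0.81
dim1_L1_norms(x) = [0.34, 0.58, 0.4]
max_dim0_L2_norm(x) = 0.43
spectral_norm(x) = 0.45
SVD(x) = [[-0.40, 0.52], [-0.92, -0.21], [0.02, 0.83]] @ diag([0.44559970061260895, 0.36747912432402646]) @ [[0.91, 0.42], [-0.42, 0.91]]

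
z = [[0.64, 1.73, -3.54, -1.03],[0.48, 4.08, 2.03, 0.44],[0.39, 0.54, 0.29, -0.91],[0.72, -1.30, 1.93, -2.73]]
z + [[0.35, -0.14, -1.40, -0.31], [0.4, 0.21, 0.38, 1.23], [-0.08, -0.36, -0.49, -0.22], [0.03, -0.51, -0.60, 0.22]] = [[0.99,1.59,-4.94,-1.34], [0.88,4.29,2.41,1.67], [0.31,0.18,-0.2,-1.13], [0.75,-1.81,1.33,-2.51]]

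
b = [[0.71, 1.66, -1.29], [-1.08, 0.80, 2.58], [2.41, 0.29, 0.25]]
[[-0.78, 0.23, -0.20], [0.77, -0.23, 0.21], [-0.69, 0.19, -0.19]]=b@[[-0.29, 0.08, -0.08], [-0.17, 0.05, -0.04], [0.23, -0.07, 0.06]]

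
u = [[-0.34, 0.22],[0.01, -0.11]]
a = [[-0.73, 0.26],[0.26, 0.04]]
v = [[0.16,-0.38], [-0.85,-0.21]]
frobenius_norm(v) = 0.97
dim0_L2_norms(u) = [0.34, 0.25]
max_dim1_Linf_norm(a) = 0.73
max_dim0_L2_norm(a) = 0.77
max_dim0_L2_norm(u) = 0.34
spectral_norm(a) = 0.81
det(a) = -0.10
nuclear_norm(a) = 0.93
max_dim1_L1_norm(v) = 1.06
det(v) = -0.36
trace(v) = -0.05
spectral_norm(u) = 0.41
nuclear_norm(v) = 1.28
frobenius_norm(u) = 0.42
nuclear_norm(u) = 0.50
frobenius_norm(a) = 0.82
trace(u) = -0.45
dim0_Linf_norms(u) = [0.34, 0.22]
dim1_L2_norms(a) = [0.77, 0.26]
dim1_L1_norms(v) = [0.54, 1.06]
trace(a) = -0.69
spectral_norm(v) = 0.88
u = a @ v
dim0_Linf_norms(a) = [0.73, 0.26]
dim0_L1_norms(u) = [0.35, 0.33]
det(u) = 0.04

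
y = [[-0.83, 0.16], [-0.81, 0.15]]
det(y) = 0.005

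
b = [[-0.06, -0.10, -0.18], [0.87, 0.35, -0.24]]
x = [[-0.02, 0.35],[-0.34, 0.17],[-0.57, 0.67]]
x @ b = [[0.31, 0.12, -0.08], [0.17, 0.09, 0.02], [0.62, 0.29, -0.06]]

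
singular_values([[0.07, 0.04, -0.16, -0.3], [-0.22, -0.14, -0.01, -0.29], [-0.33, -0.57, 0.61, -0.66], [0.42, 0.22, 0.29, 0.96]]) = [1.46, 0.76, 0.19, 0.0]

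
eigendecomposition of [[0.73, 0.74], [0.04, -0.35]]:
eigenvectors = [[1.00, -0.56],[0.04, 0.83]]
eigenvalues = [0.76, -0.38]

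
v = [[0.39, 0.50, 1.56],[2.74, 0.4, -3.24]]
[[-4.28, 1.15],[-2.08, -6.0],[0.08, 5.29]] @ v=[[1.48,-1.68,-10.40], [-17.25,-3.44,16.20], [14.53,2.16,-17.01]]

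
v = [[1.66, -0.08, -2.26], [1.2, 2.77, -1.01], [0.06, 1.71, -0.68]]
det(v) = -4.58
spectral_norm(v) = 3.95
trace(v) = 3.75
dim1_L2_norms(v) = [2.81, 3.18, 1.84]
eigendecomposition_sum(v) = [[(0.89+0.58j), (-0.17+1.26j), -0.86-0.51j], [(0.6-1j), (1.39+0.13j), -0.52+0.97j], [(0.09-0.62j), 0.72-0.22j, -0.06+0.59j]] + [[(0.89-0.58j), (-0.17-1.26j), (-0.86+0.51j)], [(0.6+1j), 1.39-0.13j, -0.52-0.97j], [0.09+0.62j, (0.72+0.22j), (-0.06-0.59j)]] + [[(-0.12+0j), 0.26+0.00j, -0.54-0.00j], [0.01-0.00j, (-0.01-0j), (0.02+0j)], [(-0.13+0j), (0.27+0j), -0.56-0.00j]]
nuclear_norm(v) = 6.80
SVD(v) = [[-0.49, 0.87, 0.11], [-0.77, -0.37, -0.52], [-0.41, -0.33, 0.85]] @ diag([3.9473095349255165, 2.3599794040050894, 0.4918786925227433]) @ [[-0.45, -0.71, 0.55], [0.41, -0.70, -0.58], [-0.79, 0.03, -0.61]]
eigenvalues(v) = [(2.22+1.3j), (2.22-1.3j), (-0.69+0j)]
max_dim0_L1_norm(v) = 4.56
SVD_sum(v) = [[0.85, 1.36, -1.05],  [1.36, 2.16, -1.67],  [0.72, 1.14, -0.88]] + [[0.85, -1.44, -1.18], [-0.36, 0.61, 0.5], [-0.33, 0.55, 0.45]] + [[-0.04, 0.0, -0.03], [0.20, -0.01, 0.15], [-0.33, 0.01, -0.25]]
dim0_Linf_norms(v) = [1.66, 2.77, 2.26]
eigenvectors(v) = [[(0.03-0.63j),(0.03+0.63j),0.69+0.00j], [(-0.69+0j),-0.69-0.00j,(-0.03+0j)], [-0.34+0.14j,-0.34-0.14j,0.72+0.00j]]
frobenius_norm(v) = 4.63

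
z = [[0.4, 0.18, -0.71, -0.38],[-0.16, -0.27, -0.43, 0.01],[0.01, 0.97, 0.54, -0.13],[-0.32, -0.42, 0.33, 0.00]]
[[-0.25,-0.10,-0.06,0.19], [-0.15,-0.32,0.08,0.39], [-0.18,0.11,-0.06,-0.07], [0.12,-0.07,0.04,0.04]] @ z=[[-0.15, -0.16, 0.25, 0.10], [-0.13, -0.03, 0.42, 0.04], [-0.07, -0.09, 0.02, 0.08], [0.05, 0.06, -0.02, -0.05]]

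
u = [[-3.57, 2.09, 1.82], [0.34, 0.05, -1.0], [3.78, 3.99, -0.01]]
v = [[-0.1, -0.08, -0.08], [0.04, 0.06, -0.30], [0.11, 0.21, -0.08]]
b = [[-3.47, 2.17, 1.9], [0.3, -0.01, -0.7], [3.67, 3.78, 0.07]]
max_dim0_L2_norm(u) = 5.21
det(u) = -20.01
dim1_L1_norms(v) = [0.26, 0.4, 0.4]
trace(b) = -3.41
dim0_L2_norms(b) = [5.06, 4.36, 2.03]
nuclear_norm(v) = 0.63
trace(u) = -3.53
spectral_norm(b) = 5.47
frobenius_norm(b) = 6.98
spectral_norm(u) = 5.71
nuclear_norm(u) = 10.82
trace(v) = -0.12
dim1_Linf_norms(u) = [3.57, 1.0, 3.99]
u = v + b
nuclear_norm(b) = 10.30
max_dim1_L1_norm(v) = 0.4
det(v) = -0.00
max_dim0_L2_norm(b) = 5.06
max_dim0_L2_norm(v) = 0.32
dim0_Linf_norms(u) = [3.78, 3.99, 1.82]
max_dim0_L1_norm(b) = 7.44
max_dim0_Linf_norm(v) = 0.3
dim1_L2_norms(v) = [0.15, 0.31, 0.25]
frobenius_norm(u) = 7.19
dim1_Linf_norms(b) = [3.47, 0.7, 3.78]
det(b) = -12.58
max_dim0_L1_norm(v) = 0.46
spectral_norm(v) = 0.35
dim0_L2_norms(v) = [0.15, 0.23, 0.32]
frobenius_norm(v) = 0.42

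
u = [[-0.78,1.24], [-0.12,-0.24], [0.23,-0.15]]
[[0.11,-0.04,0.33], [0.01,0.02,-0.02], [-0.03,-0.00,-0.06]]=u@[[-0.11, -0.04, -0.17], [0.02, -0.06, 0.16]]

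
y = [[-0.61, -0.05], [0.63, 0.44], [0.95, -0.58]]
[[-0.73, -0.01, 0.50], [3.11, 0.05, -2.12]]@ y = [[0.91, -0.26], [-3.88, 1.1]]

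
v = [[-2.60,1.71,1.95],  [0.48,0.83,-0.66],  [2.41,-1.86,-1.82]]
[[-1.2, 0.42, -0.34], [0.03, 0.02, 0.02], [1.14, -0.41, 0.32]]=v @ [[0.48, -0.13, 0.14],  [-0.13, 0.08, -0.03],  [0.14, -0.03, 0.04]]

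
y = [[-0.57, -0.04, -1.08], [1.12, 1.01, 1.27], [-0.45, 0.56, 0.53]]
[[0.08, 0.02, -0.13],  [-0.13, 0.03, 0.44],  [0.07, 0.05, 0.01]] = y @ [[-0.13, -0.03, 0.22],  [0.03, 0.08, 0.19],  [-0.01, -0.01, -0.00]]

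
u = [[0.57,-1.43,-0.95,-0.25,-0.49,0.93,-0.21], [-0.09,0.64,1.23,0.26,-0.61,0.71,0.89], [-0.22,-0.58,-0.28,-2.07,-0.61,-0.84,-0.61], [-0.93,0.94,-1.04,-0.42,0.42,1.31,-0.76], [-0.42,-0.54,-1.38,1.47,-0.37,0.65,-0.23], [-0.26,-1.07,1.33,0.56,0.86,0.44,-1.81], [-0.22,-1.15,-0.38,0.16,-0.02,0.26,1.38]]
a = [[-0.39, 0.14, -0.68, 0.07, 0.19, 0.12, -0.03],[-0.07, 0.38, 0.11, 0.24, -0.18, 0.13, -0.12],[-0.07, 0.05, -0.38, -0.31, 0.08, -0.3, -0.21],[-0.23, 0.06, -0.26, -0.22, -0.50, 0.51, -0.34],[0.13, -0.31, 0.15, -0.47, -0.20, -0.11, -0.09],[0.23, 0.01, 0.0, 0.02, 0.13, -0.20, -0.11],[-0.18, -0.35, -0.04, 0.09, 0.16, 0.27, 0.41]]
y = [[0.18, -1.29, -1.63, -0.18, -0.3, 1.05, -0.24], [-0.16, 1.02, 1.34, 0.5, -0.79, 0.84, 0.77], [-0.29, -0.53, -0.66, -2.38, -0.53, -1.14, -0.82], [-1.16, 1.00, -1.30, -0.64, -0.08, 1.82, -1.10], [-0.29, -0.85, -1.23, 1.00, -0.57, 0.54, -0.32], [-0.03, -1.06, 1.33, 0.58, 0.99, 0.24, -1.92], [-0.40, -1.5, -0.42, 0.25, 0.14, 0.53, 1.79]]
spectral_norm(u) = 3.03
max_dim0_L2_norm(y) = 3.17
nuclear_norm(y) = 16.29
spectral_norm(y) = 3.75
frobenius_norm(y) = 6.82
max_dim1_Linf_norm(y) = 2.38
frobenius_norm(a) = 1.77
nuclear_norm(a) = 3.68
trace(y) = 1.36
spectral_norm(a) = 1.06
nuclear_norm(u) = 14.71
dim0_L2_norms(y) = [1.32, 2.84, 3.17, 2.78, 1.53, 2.66, 3.09]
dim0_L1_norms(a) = [1.3, 1.3, 1.62, 1.42, 1.44, 1.64, 1.31]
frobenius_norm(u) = 6.00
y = u + a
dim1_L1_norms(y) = [4.87, 5.42, 6.35, 7.1, 4.8, 6.15, 5.03]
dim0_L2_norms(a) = [0.56, 0.62, 0.84, 0.66, 0.64, 0.71, 0.6]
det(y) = 128.35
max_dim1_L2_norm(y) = 3.0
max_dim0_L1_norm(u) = 6.59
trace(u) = 1.96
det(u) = 87.02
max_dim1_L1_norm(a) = 2.12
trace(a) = -0.60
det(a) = -0.00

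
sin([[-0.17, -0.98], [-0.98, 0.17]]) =[[-0.14, -0.83], [-0.83, 0.14]]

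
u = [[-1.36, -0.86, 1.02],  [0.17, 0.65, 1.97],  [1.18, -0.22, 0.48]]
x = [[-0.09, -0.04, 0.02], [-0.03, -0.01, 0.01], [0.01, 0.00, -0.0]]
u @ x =[[0.16, 0.06, -0.04], [-0.02, -0.01, 0.01], [-0.09, -0.04, 0.02]]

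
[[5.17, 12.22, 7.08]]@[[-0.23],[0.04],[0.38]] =[[1.99]]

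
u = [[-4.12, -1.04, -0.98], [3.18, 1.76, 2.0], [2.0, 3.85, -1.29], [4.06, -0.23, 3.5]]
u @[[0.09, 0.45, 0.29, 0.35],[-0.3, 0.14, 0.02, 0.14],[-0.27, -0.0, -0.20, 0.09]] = [[0.21, -2.0, -1.02, -1.68], [-0.78, 1.68, 0.56, 1.54], [-0.63, 1.44, 0.91, 1.12], [-0.51, 1.79, 0.47, 1.70]]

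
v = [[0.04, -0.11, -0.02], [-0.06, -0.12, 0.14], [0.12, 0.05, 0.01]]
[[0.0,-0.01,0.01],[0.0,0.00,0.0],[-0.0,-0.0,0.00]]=v@[[0.00,-0.06,0.08], [-0.03,0.05,-0.09], [0.01,0.03,-0.01]]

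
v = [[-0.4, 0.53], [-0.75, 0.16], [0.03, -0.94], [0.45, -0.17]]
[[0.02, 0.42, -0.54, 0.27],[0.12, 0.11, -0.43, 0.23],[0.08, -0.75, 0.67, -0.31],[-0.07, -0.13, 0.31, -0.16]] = v@[[-0.18, 0.02, 0.42, -0.24], [-0.09, 0.8, -0.70, 0.32]]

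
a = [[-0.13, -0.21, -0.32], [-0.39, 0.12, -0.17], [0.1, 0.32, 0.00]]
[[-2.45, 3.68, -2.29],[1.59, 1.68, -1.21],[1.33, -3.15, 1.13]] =a @ [[-4.92, -5.10, 2.05], [5.68, -8.25, 2.88], [5.93, -4.01, 4.44]]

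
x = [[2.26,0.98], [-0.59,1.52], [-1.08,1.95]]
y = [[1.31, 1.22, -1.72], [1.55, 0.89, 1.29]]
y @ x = [[4.10, -0.22], [1.58, 5.39]]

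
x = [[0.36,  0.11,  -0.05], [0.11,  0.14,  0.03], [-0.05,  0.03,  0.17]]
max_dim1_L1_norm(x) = 0.52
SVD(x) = [[-0.92, 0.04, 0.39], [-0.36, -0.46, -0.81], [0.15, -0.89, 0.44]] @ diag([0.4107180600009172, 0.1879381096559557, 0.07134383034312698]) @ [[-0.92, -0.36, 0.15], [0.04, -0.46, -0.89], [0.39, -0.81, 0.44]]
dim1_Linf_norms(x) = [0.36, 0.14, 0.17]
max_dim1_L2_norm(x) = 0.38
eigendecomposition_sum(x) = [[0.35, 0.14, -0.06], [0.14, 0.05, -0.02], [-0.06, -0.02, 0.01]] + [[0.01, -0.02, 0.01],[-0.02, 0.05, -0.03],[0.01, -0.03, 0.01]] + [[0.0, -0.0, -0.01], [-0.00, 0.04, 0.08], [-0.01, 0.08, 0.15]]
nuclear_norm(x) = 0.67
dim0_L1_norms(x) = [0.52, 0.28, 0.25]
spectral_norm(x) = 0.41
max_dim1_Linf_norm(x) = 0.36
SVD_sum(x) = [[0.35, 0.14, -0.06],  [0.14, 0.05, -0.02],  [-0.06, -0.02, 0.01]] + [[0.0, -0.0, -0.01], [-0.0, 0.04, 0.08], [-0.01, 0.08, 0.15]] + [[0.01, -0.02, 0.01], [-0.02, 0.05, -0.03], [0.01, -0.03, 0.01]]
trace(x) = 0.67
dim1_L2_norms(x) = [0.38, 0.18, 0.18]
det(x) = 0.01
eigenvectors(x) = [[0.92, 0.39, -0.04], [0.36, -0.81, 0.46], [-0.15, 0.44, 0.89]]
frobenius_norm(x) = 0.46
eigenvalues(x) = [0.41, 0.07, 0.19]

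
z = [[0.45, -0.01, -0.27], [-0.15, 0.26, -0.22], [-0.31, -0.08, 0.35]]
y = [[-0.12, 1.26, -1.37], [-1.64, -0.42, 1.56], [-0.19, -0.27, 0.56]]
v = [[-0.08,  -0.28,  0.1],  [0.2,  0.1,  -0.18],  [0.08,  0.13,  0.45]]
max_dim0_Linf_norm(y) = 1.64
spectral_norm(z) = 0.70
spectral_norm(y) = 2.73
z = v @ y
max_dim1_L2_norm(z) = 0.52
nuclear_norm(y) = 4.13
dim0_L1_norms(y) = [1.95, 1.95, 3.49]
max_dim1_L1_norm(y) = 3.62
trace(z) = 1.06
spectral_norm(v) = 0.50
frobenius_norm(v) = 0.63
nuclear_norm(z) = 1.11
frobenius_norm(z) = 0.80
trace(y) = 0.02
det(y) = 0.26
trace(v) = 0.47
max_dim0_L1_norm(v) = 0.73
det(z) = 0.01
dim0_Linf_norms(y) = [1.64, 1.26, 1.56]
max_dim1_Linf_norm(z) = 0.45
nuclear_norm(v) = 1.01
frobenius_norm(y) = 3.03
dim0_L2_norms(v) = [0.23, 0.32, 0.49]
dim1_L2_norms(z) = [0.52, 0.37, 0.47]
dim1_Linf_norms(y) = [1.37, 1.64, 0.56]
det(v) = 0.03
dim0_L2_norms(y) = [1.66, 1.36, 2.15]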